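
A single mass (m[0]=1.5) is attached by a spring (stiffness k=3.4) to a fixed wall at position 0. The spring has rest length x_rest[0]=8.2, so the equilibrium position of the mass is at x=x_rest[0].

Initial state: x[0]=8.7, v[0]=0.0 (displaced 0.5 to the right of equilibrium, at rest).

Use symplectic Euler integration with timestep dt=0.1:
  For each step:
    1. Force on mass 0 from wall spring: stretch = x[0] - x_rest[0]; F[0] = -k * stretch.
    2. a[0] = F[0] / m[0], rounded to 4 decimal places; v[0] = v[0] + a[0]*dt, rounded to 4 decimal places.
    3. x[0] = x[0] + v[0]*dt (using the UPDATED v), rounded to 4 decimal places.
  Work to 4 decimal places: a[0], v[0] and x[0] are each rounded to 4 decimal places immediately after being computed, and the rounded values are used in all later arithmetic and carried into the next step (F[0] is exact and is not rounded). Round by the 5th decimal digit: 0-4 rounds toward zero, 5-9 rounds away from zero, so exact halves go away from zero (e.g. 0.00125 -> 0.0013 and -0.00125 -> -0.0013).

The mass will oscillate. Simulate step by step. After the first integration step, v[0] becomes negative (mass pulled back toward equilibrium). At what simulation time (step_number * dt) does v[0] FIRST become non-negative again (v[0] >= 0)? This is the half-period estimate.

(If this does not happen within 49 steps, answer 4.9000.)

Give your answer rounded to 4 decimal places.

Answer: 2.1000

Derivation:
Step 0: x=[8.7000] v=[0.0000]
Step 1: x=[8.6887] v=[-0.1133]
Step 2: x=[8.6663] v=[-0.2241]
Step 3: x=[8.6333] v=[-0.3298]
Step 4: x=[8.5905] v=[-0.4280]
Step 5: x=[8.5389] v=[-0.5165]
Step 6: x=[8.4796] v=[-0.5933]
Step 7: x=[8.4139] v=[-0.6567]
Step 8: x=[8.3434] v=[-0.7052]
Step 9: x=[8.2696] v=[-0.7377]
Step 10: x=[8.1943] v=[-0.7535]
Step 11: x=[8.1191] v=[-0.7522]
Step 12: x=[8.0457] v=[-0.7339]
Step 13: x=[7.9758] v=[-0.6989]
Step 14: x=[7.9110] v=[-0.6481]
Step 15: x=[7.8527] v=[-0.5826]
Step 16: x=[7.8023] v=[-0.5039]
Step 17: x=[7.7609] v=[-0.4138]
Step 18: x=[7.7295] v=[-0.3143]
Step 19: x=[7.7087] v=[-0.2077]
Step 20: x=[7.6991] v=[-0.0963]
Step 21: x=[7.7008] v=[0.0172]
First v>=0 after going negative at step 21, time=2.1000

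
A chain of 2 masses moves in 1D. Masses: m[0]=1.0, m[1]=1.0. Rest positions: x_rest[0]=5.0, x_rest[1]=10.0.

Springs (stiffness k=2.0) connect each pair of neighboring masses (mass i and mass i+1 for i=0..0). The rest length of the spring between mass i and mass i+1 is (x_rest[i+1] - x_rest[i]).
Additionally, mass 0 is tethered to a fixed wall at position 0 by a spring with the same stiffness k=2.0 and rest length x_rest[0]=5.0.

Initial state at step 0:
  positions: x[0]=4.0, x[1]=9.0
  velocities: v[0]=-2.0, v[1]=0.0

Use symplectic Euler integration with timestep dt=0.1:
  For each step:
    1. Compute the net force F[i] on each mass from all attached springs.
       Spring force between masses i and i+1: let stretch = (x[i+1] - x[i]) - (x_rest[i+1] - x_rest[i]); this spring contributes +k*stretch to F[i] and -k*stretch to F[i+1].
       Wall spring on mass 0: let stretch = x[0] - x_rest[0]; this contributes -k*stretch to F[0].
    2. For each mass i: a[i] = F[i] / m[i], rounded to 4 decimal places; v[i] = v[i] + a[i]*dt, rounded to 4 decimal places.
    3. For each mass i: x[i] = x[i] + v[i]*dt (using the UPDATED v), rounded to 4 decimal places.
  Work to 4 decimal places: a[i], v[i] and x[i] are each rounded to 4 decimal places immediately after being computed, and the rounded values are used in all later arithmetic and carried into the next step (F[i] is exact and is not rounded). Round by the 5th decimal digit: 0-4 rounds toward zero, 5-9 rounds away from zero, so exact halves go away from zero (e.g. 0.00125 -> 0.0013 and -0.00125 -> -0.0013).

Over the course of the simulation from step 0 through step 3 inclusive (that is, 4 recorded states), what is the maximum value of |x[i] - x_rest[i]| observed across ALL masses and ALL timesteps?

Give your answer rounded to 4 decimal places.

Step 0: x=[4.0000 9.0000] v=[-2.0000 0.0000]
Step 1: x=[3.8200 9.0000] v=[-1.8000 0.0000]
Step 2: x=[3.6672 8.9964] v=[-1.5280 -0.0360]
Step 3: x=[3.5476 8.9862] v=[-1.1956 -0.1018]
Max displacement = 1.4524

Answer: 1.4524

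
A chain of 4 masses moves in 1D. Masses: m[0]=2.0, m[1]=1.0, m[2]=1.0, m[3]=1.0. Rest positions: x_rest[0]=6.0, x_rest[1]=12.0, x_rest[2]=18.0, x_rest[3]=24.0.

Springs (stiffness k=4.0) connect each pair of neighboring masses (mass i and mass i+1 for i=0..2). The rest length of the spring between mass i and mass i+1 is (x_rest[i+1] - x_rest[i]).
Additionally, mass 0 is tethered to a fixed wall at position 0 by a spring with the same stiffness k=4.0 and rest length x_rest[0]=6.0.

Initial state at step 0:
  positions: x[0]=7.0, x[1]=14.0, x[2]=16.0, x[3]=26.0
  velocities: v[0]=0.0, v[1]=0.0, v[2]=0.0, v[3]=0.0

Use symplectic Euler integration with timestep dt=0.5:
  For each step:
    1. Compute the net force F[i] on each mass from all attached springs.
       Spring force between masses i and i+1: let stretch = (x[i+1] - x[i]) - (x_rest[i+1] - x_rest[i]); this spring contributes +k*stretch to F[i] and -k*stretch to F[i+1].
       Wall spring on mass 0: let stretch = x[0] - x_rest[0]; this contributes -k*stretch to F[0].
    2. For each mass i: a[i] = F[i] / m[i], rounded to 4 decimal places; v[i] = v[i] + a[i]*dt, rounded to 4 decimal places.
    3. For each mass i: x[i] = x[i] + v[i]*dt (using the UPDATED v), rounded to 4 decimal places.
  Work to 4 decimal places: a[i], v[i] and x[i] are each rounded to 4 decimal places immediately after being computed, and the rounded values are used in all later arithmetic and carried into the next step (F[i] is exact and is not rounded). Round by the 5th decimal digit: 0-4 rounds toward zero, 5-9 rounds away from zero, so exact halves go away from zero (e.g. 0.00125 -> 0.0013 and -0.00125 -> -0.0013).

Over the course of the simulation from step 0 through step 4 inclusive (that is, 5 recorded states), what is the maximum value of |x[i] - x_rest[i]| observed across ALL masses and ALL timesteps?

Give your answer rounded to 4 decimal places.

Step 0: x=[7.0000 14.0000 16.0000 26.0000] v=[0.0000 0.0000 0.0000 0.0000]
Step 1: x=[7.0000 9.0000 24.0000 22.0000] v=[0.0000 -10.0000 16.0000 -8.0000]
Step 2: x=[4.5000 17.0000 15.0000 26.0000] v=[-5.0000 16.0000 -18.0000 8.0000]
Step 3: x=[6.0000 10.5000 19.0000 25.0000] v=[3.0000 -13.0000 8.0000 -2.0000]
Step 4: x=[6.7500 8.0000 20.5000 24.0000] v=[1.5000 -5.0000 3.0000 -2.0000]
Max displacement = 6.0000

Answer: 6.0000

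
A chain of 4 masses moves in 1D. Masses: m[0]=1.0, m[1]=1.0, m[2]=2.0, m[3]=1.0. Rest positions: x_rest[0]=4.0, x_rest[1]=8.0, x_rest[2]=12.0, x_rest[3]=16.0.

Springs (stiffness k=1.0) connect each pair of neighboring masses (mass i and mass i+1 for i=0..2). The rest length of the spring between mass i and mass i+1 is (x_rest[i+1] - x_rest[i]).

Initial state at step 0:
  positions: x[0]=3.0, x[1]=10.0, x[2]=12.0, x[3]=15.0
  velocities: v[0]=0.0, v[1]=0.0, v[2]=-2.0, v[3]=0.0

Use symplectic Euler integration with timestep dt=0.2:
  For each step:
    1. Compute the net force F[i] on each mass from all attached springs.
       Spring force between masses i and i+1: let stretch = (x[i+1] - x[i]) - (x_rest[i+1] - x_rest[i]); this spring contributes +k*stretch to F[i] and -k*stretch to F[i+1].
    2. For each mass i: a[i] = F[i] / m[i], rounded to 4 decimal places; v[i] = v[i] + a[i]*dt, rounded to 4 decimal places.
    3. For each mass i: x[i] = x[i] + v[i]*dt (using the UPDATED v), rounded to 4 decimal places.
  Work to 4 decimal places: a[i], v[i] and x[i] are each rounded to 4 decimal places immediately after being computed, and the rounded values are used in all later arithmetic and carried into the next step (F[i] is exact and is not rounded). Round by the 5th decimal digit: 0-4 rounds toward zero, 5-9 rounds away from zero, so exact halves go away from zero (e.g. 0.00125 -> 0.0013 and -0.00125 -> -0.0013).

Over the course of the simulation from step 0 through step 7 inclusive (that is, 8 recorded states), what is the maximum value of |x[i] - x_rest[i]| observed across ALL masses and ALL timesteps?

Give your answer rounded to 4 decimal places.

Answer: 2.0202

Derivation:
Step 0: x=[3.0000 10.0000 12.0000 15.0000] v=[0.0000 0.0000 -2.0000 0.0000]
Step 1: x=[3.1200 9.8000 11.6200 15.0400] v=[0.6000 -1.0000 -1.9000 0.2000]
Step 2: x=[3.3472 9.4056 11.2720 15.1032] v=[1.1360 -1.9720 -1.7400 0.3160]
Step 3: x=[3.6567 8.8435 10.9633 15.1732] v=[1.5477 -2.8104 -1.5435 0.3498]
Step 4: x=[4.0137 8.1587 10.6964 15.2348] v=[1.7851 -3.4238 -1.3345 0.3078]
Step 5: x=[4.3765 7.4096 10.4695 15.2748] v=[1.8141 -3.7453 -1.1344 0.2001]
Step 6: x=[4.7006 6.6616 10.2775 15.2826] v=[1.6207 -3.7399 -0.9599 0.0390]
Step 7: x=[4.9432 5.9798 10.1133 15.2502] v=[1.2129 -3.4089 -0.8210 -0.1620]
Max displacement = 2.0202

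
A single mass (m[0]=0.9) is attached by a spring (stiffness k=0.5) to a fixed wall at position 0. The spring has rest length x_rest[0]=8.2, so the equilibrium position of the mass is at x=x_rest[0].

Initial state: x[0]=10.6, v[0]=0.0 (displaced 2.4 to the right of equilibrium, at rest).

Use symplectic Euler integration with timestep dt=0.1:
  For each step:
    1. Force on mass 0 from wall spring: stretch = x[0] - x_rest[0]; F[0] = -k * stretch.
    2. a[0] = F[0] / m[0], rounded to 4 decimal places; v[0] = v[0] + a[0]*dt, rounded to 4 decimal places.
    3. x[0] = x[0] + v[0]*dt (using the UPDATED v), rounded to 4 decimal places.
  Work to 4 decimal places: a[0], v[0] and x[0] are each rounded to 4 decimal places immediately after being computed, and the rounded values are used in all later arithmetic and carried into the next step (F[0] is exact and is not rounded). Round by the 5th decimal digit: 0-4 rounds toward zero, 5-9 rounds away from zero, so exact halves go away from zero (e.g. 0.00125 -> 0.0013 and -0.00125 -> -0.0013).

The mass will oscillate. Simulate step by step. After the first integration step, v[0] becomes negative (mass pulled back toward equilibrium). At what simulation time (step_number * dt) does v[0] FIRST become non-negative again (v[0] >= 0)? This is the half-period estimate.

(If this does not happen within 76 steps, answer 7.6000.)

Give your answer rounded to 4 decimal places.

Answer: 4.3000

Derivation:
Step 0: x=[10.6000] v=[0.0000]
Step 1: x=[10.5867] v=[-0.1333]
Step 2: x=[10.5601] v=[-0.2659]
Step 3: x=[10.5204] v=[-0.3970]
Step 4: x=[10.4678] v=[-0.5259]
Step 5: x=[10.4026] v=[-0.6519]
Step 6: x=[10.3252] v=[-0.7743]
Step 7: x=[10.2360] v=[-0.8924]
Step 8: x=[10.1355] v=[-1.0055]
Step 9: x=[10.0242] v=[-1.1130]
Step 10: x=[9.9028] v=[-1.2143]
Step 11: x=[9.7719] v=[-1.3089]
Step 12: x=[9.6323] v=[-1.3962]
Step 13: x=[9.4847] v=[-1.4758]
Step 14: x=[9.3300] v=[-1.5472]
Step 15: x=[9.1690] v=[-1.6100]
Step 16: x=[9.0026] v=[-1.6638]
Step 17: x=[8.8318] v=[-1.7084]
Step 18: x=[8.6575] v=[-1.7435]
Step 19: x=[8.4806] v=[-1.7689]
Step 20: x=[8.3022] v=[-1.7845]
Step 21: x=[8.1232] v=[-1.7902]
Step 22: x=[7.9446] v=[-1.7859]
Step 23: x=[7.7674] v=[-1.7717]
Step 24: x=[7.5926] v=[-1.7477]
Step 25: x=[7.4212] v=[-1.7140]
Step 26: x=[7.2541] v=[-1.6707]
Step 27: x=[7.0923] v=[-1.6182]
Step 28: x=[6.9366] v=[-1.5567]
Step 29: x=[6.7880] v=[-1.4865]
Step 30: x=[6.6472] v=[-1.4081]
Step 31: x=[6.5150] v=[-1.3218]
Step 32: x=[6.3922] v=[-1.2282]
Step 33: x=[6.2794] v=[-1.1278]
Step 34: x=[6.1773] v=[-1.0211]
Step 35: x=[6.0864] v=[-0.9087]
Step 36: x=[6.0073] v=[-0.7913]
Step 37: x=[5.9404] v=[-0.6695]
Step 38: x=[5.8860] v=[-0.5440]
Step 39: x=[5.8445] v=[-0.4154]
Step 40: x=[5.8161] v=[-0.2845]
Step 41: x=[5.8009] v=[-0.1521]
Step 42: x=[5.7990] v=[-0.0188]
Step 43: x=[5.8105] v=[0.1146]
First v>=0 after going negative at step 43, time=4.3000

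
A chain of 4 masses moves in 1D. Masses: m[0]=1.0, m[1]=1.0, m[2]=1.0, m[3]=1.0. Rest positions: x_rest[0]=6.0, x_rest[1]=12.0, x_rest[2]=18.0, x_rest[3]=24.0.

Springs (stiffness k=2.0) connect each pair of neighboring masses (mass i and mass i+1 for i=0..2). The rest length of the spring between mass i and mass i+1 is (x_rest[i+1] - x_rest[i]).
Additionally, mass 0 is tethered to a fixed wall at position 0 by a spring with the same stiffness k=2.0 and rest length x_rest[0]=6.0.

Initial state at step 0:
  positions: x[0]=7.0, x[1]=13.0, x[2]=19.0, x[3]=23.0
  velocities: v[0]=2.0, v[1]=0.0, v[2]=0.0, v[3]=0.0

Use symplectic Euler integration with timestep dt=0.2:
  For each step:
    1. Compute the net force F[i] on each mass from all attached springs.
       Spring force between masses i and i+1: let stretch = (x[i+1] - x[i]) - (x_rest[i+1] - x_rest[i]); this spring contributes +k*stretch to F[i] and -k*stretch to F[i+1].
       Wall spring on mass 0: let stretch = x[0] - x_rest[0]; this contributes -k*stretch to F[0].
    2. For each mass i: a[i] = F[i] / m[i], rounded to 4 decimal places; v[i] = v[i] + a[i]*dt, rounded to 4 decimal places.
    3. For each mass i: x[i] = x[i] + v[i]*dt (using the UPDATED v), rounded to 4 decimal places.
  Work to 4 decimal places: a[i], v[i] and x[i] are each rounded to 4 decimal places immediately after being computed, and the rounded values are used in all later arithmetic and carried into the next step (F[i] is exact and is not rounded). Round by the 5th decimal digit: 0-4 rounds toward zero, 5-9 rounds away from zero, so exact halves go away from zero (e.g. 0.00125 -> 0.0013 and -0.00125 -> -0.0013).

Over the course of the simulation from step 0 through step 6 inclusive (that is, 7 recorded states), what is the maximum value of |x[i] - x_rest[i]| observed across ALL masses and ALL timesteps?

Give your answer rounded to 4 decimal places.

Step 0: x=[7.0000 13.0000 19.0000 23.0000] v=[2.0000 0.0000 0.0000 0.0000]
Step 1: x=[7.3200 13.0000 18.8400 23.1600] v=[1.6000 0.0000 -0.8000 0.8000]
Step 2: x=[7.5088 13.0128 18.5584 23.4544] v=[0.9440 0.0640 -1.4080 1.4720]
Step 3: x=[7.5372 13.0289 18.2248 23.8371] v=[0.1421 0.0806 -1.6678 1.9136]
Step 4: x=[7.4020 13.0214 17.9246 24.2508] v=[-0.6761 -0.0377 -1.5012 2.0687]
Step 5: x=[7.1242 12.9566 17.7382 24.6384] v=[-1.3891 -0.3242 -0.9320 1.9382]
Step 6: x=[6.7430 12.8077 17.7213 24.9540] v=[-1.9058 -0.7445 -0.0846 1.5781]
Max displacement = 1.5372

Answer: 1.5372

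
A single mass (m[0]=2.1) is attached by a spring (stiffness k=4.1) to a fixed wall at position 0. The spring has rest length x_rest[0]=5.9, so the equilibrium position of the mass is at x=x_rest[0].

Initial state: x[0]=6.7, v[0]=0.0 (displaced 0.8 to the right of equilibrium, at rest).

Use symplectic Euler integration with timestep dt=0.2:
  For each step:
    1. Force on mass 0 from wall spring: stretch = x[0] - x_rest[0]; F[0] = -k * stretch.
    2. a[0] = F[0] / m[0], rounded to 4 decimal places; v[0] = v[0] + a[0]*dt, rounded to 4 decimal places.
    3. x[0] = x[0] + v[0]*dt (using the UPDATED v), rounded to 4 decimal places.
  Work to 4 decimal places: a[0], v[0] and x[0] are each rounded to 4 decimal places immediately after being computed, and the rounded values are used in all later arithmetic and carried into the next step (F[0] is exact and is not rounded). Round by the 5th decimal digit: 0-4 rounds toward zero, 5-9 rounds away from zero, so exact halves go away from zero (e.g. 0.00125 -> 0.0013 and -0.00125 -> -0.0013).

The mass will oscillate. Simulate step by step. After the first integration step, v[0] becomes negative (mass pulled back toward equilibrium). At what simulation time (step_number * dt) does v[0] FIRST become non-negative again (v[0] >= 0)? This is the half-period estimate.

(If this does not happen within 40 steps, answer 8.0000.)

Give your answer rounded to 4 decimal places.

Answer: 2.4000

Derivation:
Step 0: x=[6.7000] v=[0.0000]
Step 1: x=[6.6375] v=[-0.3124]
Step 2: x=[6.5174] v=[-0.6004]
Step 3: x=[6.3491] v=[-0.8415]
Step 4: x=[6.1457] v=[-1.0169]
Step 5: x=[5.9231] v=[-1.1128]
Step 6: x=[5.6987] v=[-1.1218]
Step 7: x=[5.4901] v=[-1.0432]
Step 8: x=[5.3135] v=[-0.8831]
Step 9: x=[5.1827] v=[-0.6541]
Step 10: x=[5.1079] v=[-0.3740]
Step 11: x=[5.0950] v=[-0.0647]
Step 12: x=[5.1449] v=[0.2496]
First v>=0 after going negative at step 12, time=2.4000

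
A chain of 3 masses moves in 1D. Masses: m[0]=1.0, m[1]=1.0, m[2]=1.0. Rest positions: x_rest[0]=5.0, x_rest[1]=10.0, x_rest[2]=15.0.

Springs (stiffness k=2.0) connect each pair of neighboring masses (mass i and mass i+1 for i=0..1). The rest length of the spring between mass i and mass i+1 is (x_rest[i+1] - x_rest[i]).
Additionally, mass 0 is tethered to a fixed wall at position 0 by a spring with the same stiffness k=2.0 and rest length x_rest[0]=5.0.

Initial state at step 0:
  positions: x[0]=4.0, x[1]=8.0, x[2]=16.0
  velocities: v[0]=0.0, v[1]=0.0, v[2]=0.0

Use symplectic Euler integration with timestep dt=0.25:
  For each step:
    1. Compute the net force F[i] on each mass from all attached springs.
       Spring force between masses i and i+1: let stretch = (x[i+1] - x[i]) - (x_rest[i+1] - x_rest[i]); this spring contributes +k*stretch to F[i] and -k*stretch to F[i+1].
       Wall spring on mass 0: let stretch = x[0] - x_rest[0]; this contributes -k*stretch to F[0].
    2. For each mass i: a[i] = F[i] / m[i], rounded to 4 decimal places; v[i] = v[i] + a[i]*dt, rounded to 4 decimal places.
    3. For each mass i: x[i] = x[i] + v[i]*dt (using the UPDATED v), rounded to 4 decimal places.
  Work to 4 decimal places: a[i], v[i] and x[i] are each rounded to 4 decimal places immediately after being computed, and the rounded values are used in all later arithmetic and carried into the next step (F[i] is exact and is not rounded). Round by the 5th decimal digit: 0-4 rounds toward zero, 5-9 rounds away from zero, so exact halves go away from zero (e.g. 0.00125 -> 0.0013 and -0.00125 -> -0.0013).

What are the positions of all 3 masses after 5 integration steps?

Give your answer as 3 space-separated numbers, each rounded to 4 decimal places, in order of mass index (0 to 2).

Answer: 5.2970 11.0729 13.3261

Derivation:
Step 0: x=[4.0000 8.0000 16.0000] v=[0.0000 0.0000 0.0000]
Step 1: x=[4.0000 8.5000 15.6250] v=[0.0000 2.0000 -1.5000]
Step 2: x=[4.0625 9.3281 14.9844] v=[0.2500 3.3125 -2.5625]
Step 3: x=[4.2754 10.2051 14.2617] v=[0.8516 3.5079 -2.8907]
Step 4: x=[4.6951 10.8480 13.6570] v=[1.6788 2.5714 -2.4190]
Step 5: x=[5.2970 11.0729 13.3261] v=[2.4077 0.8995 -1.3235]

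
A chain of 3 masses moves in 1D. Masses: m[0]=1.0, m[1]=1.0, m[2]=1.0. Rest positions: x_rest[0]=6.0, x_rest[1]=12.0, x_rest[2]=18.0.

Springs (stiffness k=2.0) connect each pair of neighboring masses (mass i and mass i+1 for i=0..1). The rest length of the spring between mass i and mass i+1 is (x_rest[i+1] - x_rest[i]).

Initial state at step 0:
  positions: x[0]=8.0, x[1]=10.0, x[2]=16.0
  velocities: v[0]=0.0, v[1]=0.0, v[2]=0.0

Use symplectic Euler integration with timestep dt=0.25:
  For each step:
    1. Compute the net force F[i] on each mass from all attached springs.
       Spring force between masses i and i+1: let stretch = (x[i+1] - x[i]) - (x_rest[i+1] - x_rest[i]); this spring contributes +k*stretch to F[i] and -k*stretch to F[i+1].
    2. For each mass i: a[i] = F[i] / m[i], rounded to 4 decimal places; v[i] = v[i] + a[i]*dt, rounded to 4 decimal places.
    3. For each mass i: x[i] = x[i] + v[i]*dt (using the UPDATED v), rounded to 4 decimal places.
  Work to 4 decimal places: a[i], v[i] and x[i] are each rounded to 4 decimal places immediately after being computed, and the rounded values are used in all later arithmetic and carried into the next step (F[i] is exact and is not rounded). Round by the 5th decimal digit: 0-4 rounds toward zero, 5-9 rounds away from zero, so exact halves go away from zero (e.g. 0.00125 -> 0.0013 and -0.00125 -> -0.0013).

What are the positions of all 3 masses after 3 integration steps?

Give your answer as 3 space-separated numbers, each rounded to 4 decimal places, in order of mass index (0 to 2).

Answer: 5.5859 12.1328 16.2813

Derivation:
Step 0: x=[8.0000 10.0000 16.0000] v=[0.0000 0.0000 0.0000]
Step 1: x=[7.5000 10.5000 16.0000] v=[-2.0000 2.0000 0.0000]
Step 2: x=[6.6250 11.3125 16.0625] v=[-3.5000 3.2500 0.2500]
Step 3: x=[5.5859 12.1328 16.2813] v=[-4.1563 3.2813 0.8750]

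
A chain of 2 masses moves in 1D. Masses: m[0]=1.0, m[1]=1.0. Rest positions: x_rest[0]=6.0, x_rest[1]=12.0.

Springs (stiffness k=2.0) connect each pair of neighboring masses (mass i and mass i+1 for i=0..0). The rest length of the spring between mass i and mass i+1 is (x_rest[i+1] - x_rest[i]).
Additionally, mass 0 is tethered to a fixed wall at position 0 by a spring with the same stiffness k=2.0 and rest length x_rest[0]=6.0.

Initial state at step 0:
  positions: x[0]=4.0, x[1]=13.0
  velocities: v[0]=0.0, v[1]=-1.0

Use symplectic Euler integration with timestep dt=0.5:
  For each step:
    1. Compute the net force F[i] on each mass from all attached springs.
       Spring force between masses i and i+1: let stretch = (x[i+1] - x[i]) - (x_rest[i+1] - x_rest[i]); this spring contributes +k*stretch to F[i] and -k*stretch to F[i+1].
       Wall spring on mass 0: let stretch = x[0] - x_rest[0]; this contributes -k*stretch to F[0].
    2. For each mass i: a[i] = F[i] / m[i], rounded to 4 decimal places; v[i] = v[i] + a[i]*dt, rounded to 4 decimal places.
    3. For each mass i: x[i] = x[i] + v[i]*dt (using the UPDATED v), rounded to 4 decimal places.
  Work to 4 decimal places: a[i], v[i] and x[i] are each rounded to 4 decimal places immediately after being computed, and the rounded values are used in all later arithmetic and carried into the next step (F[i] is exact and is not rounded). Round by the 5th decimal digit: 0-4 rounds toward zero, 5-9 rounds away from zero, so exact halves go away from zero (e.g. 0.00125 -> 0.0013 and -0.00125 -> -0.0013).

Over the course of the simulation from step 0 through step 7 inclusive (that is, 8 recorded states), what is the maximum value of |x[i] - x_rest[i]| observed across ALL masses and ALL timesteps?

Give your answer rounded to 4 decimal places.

Answer: 2.5000

Derivation:
Step 0: x=[4.0000 13.0000] v=[0.0000 -1.0000]
Step 1: x=[6.5000 11.0000] v=[5.0000 -4.0000]
Step 2: x=[8.0000 9.7500] v=[3.0000 -2.5000]
Step 3: x=[6.3750 10.6250] v=[-3.2500 1.7500]
Step 4: x=[3.6875 12.3750] v=[-5.3750 3.5000]
Step 5: x=[3.5000 12.7813] v=[-0.3750 0.8125]
Step 6: x=[6.2032 11.5469] v=[5.4063 -2.4688]
Step 7: x=[8.4766 10.6407] v=[4.5468 -1.8125]
Max displacement = 2.5000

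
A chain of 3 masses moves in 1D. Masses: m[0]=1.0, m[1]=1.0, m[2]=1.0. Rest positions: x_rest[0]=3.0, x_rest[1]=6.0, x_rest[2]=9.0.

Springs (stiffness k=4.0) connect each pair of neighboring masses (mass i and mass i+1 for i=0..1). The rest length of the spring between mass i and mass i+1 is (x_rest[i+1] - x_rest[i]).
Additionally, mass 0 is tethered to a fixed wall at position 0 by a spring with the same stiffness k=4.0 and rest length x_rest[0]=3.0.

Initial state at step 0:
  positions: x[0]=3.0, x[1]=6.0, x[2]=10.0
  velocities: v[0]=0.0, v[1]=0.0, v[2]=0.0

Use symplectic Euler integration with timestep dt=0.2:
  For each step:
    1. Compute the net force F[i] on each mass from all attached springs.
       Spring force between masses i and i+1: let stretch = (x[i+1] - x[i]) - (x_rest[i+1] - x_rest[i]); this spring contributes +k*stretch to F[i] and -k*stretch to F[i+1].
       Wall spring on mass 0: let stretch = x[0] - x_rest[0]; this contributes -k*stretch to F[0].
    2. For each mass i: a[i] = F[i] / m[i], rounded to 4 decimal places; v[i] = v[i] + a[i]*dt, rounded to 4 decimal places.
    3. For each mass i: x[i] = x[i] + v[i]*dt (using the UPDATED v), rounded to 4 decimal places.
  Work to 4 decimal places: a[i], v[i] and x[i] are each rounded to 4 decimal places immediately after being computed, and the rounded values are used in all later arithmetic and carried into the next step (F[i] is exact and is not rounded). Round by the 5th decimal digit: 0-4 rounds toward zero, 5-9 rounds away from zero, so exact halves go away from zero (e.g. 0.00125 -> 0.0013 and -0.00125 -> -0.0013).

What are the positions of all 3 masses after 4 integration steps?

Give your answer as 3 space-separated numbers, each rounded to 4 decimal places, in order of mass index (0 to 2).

Step 0: x=[3.0000 6.0000 10.0000] v=[0.0000 0.0000 0.0000]
Step 1: x=[3.0000 6.1600 9.8400] v=[0.0000 0.8000 -0.8000]
Step 2: x=[3.0256 6.4032 9.5712] v=[0.1280 1.2160 -1.3440]
Step 3: x=[3.1075 6.6129 9.2755] v=[0.4096 1.0483 -1.4784]
Step 4: x=[3.2531 6.6877 9.0338] v=[0.7279 0.3741 -1.2085]

Answer: 3.2531 6.6877 9.0338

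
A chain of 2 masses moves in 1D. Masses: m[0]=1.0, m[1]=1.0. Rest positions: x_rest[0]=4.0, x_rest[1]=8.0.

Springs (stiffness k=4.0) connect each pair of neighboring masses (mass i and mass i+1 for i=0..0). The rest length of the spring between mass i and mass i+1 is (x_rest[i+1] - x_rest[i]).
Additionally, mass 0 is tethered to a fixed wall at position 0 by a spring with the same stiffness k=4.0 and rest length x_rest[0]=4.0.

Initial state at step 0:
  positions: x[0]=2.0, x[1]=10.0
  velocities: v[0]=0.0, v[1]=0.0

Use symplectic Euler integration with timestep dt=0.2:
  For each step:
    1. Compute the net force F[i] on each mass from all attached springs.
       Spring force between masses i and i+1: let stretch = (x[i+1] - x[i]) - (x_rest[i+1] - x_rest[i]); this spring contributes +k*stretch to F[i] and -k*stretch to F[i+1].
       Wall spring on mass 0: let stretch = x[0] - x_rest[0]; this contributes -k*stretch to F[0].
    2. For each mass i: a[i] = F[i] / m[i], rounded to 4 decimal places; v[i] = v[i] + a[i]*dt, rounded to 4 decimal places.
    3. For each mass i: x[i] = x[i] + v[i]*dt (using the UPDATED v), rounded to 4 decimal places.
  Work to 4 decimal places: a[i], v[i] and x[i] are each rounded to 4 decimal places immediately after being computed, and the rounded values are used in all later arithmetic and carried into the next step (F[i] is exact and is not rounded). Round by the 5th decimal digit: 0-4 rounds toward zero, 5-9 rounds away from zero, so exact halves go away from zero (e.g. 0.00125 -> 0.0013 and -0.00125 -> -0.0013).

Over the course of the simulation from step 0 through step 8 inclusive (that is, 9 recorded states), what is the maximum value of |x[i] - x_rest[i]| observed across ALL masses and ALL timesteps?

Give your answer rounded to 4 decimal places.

Answer: 2.5881

Derivation:
Step 0: x=[2.0000 10.0000] v=[0.0000 0.0000]
Step 1: x=[2.9600 9.3600] v=[4.8000 -3.2000]
Step 2: x=[4.4704 8.3360] v=[7.5520 -5.1200]
Step 3: x=[5.8840 7.3335] v=[7.0682 -5.0125]
Step 4: x=[6.5881 6.7391] v=[3.5206 -2.9721]
Step 5: x=[6.2623 6.7605] v=[-1.6291 0.1071]
Step 6: x=[5.0142 7.3422] v=[-6.2404 2.9085]
Step 7: x=[3.3363 8.1914] v=[-8.3894 4.2461]
Step 8: x=[1.9014 8.9038] v=[-7.1744 3.5620]
Max displacement = 2.5881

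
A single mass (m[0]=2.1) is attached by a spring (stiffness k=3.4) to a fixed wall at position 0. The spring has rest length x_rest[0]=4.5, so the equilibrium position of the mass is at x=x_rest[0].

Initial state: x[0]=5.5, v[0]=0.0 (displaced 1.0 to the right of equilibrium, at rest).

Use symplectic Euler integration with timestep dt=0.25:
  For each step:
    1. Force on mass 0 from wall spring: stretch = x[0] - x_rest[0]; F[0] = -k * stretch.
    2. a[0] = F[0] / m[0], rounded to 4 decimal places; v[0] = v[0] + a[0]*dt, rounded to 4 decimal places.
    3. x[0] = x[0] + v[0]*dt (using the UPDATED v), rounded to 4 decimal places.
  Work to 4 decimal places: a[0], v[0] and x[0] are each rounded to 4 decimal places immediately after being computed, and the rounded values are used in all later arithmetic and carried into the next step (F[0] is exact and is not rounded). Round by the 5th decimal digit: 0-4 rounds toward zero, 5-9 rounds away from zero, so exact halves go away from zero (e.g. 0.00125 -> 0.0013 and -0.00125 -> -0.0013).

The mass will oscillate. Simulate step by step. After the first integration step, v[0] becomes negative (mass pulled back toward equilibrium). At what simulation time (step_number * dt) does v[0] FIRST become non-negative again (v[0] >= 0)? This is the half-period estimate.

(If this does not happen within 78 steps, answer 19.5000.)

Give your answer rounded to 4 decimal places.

Step 0: x=[5.5000] v=[0.0000]
Step 1: x=[5.3988] v=[-0.4048]
Step 2: x=[5.2067] v=[-0.7686]
Step 3: x=[4.9430] v=[-1.0547]
Step 4: x=[4.6345] v=[-1.2340]
Step 5: x=[4.3124] v=[-1.2885]
Step 6: x=[4.0093] v=[-1.2126]
Step 7: x=[3.7558] v=[-1.0140]
Step 8: x=[3.5776] v=[-0.7128]
Step 9: x=[3.4927] v=[-0.3395]
Step 10: x=[3.5098] v=[0.0682]
First v>=0 after going negative at step 10, time=2.5000

Answer: 2.5000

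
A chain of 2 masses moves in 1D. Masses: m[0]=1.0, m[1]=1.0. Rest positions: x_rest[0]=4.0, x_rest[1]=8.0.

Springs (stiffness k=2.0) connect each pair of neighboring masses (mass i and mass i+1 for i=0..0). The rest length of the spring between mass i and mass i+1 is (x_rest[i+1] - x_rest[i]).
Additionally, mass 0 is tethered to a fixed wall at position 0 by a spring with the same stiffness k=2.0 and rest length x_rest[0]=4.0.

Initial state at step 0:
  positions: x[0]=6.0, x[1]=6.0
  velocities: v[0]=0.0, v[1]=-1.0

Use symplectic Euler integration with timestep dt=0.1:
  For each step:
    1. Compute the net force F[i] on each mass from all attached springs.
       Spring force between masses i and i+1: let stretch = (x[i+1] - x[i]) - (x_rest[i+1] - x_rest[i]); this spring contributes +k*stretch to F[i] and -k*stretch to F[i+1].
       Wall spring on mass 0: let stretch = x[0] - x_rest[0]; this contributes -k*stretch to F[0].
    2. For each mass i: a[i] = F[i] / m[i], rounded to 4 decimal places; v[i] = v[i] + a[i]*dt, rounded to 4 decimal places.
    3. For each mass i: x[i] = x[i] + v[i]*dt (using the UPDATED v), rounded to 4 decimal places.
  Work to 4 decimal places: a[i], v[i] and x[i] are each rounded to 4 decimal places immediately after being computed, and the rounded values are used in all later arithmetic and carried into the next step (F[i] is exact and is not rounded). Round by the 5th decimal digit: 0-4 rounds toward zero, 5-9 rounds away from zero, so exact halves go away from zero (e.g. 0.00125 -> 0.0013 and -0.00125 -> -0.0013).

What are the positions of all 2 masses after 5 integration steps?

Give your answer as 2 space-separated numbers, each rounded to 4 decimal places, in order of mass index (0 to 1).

Answer: 4.3772 6.6040

Derivation:
Step 0: x=[6.0000 6.0000] v=[0.0000 -1.0000]
Step 1: x=[5.8800 5.9800] v=[-1.2000 -0.2000]
Step 2: x=[5.6444 6.0380] v=[-2.3560 0.5800]
Step 3: x=[5.3038 6.1681] v=[-3.4062 1.3013]
Step 4: x=[4.8744 6.3609] v=[-4.2941 1.9284]
Step 5: x=[4.3772 6.6040] v=[-4.9717 2.4311]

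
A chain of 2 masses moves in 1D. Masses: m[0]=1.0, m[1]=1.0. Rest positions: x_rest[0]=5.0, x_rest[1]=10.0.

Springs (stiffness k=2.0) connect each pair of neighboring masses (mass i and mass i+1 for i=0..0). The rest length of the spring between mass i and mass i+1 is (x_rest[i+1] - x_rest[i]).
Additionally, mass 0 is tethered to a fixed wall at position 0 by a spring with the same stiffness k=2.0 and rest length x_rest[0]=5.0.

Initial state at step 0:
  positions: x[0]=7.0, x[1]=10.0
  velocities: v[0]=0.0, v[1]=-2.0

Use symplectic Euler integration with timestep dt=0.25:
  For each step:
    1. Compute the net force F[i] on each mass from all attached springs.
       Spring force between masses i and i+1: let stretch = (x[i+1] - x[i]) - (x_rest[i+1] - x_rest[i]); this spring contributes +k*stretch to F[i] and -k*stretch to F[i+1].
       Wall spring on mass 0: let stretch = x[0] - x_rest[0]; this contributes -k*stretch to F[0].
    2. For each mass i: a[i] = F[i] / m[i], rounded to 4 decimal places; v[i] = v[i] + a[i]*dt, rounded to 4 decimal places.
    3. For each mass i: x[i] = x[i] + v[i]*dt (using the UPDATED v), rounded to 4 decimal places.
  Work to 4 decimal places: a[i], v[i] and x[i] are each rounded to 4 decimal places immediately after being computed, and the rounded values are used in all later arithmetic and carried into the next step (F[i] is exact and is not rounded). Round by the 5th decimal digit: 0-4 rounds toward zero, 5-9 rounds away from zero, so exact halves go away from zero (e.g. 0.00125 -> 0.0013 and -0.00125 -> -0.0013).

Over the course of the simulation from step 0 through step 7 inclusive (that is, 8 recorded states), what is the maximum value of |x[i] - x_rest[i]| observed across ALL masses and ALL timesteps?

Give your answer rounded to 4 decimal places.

Answer: 2.2705

Derivation:
Step 0: x=[7.0000 10.0000] v=[0.0000 -2.0000]
Step 1: x=[6.5000 9.7500] v=[-2.0000 -1.0000]
Step 2: x=[5.5938 9.7188] v=[-3.6250 -0.1250]
Step 3: x=[4.5040 9.7969] v=[-4.3594 0.3125]
Step 4: x=[3.5128 9.8384] v=[-3.9650 0.1661]
Step 5: x=[2.8732 9.7142] v=[-2.5586 -0.4967]
Step 6: x=[2.7295 9.3599] v=[-0.5747 -1.4172]
Step 7: x=[3.0735 8.8018] v=[1.3758 -2.2324]
Max displacement = 2.2705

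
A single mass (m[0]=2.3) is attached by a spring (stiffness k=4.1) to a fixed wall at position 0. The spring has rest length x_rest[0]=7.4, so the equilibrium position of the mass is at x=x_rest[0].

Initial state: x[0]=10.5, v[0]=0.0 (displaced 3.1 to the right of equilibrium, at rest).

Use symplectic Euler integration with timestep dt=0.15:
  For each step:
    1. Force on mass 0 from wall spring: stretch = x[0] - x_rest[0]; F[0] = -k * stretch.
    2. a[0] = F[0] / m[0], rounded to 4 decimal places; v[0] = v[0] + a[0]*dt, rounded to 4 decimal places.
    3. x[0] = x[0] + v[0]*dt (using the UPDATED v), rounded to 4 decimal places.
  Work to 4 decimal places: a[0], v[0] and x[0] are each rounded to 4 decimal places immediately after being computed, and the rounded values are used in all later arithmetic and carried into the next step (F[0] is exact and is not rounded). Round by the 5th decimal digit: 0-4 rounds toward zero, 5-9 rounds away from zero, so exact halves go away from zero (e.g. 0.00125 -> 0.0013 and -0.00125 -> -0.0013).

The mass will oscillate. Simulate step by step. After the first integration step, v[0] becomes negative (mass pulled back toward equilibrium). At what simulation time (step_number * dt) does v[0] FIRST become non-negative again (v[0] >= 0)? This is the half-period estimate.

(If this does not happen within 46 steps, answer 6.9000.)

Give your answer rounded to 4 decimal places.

Step 0: x=[10.5000] v=[0.0000]
Step 1: x=[10.3757] v=[-0.8289]
Step 2: x=[10.1320] v=[-1.6246]
Step 3: x=[9.7787] v=[-2.3551]
Step 4: x=[9.3300] v=[-2.9911]
Step 5: x=[8.8039] v=[-3.5072]
Step 6: x=[8.2215] v=[-3.8826]
Step 7: x=[7.6062] v=[-4.1023]
Step 8: x=[6.9826] v=[-4.1574]
Step 9: x=[6.3757] v=[-4.0458]
Step 10: x=[5.8099] v=[-3.7719]
Step 11: x=[5.3079] v=[-3.3467]
Step 12: x=[4.8898] v=[-2.7873]
Step 13: x=[4.5724] v=[-2.1161]
Step 14: x=[4.3684] v=[-1.3600]
Step 15: x=[4.2860] v=[-0.5494]
Step 16: x=[4.3285] v=[0.2833]
First v>=0 after going negative at step 16, time=2.4000

Answer: 2.4000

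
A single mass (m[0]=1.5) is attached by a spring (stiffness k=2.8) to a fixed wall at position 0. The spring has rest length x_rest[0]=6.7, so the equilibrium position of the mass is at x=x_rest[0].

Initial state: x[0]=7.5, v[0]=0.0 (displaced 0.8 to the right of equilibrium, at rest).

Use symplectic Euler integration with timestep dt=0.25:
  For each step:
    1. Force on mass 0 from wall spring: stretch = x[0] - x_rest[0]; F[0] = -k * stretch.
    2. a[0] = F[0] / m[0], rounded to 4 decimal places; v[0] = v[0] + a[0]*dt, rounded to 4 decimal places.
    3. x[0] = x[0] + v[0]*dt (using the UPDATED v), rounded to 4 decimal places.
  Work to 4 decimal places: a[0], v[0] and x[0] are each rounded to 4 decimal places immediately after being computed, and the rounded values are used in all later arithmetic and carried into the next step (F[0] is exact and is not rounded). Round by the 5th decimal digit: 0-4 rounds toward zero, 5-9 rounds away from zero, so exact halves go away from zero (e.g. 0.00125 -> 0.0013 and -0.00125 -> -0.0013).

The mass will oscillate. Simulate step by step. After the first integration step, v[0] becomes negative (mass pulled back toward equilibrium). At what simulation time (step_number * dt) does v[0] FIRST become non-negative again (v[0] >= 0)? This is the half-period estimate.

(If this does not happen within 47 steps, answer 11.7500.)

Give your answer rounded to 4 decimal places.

Step 0: x=[7.5000] v=[0.0000]
Step 1: x=[7.4067] v=[-0.3733]
Step 2: x=[7.2309] v=[-0.7031]
Step 3: x=[6.9932] v=[-0.9509]
Step 4: x=[6.7213] v=[-1.0877]
Step 5: x=[6.4469] v=[-1.0977]
Step 6: x=[6.2020] v=[-0.9796]
Step 7: x=[6.0152] v=[-0.7472]
Step 8: x=[5.9083] v=[-0.4276]
Step 9: x=[5.8938] v=[-0.0582]
Step 10: x=[5.9733] v=[0.3180]
First v>=0 after going negative at step 10, time=2.5000

Answer: 2.5000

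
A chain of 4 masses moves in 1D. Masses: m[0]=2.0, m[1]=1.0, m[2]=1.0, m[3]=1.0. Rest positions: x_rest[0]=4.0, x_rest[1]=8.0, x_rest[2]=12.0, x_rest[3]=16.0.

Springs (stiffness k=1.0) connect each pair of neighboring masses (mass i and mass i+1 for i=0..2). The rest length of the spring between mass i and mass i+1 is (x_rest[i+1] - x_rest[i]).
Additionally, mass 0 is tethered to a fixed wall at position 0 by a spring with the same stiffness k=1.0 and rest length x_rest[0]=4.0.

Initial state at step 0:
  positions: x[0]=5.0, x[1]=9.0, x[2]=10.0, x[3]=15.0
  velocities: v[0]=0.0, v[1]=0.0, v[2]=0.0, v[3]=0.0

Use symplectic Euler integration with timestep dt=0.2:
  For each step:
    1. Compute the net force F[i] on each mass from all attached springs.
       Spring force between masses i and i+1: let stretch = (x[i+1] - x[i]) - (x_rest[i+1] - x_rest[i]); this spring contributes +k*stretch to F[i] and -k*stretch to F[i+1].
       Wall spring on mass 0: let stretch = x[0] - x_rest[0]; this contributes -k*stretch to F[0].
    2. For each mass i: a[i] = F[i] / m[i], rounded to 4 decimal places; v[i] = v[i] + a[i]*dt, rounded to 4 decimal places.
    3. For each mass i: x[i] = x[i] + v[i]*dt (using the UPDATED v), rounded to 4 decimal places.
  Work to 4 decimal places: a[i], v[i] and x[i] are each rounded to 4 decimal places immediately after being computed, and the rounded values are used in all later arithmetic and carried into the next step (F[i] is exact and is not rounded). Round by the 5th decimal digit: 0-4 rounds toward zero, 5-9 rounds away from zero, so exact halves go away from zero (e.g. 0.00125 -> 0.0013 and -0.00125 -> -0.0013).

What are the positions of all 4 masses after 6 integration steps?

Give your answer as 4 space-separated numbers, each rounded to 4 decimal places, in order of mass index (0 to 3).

Step 0: x=[5.0000 9.0000 10.0000 15.0000] v=[0.0000 0.0000 0.0000 0.0000]
Step 1: x=[4.9800 8.8800 10.1600 14.9600] v=[-0.1000 -0.6000 0.8000 -0.2000]
Step 2: x=[4.9384 8.6552 10.4608 14.8880] v=[-0.2080 -1.1240 1.5040 -0.3600]
Step 3: x=[4.8724 8.3540 10.8665 14.7989] v=[-0.3302 -1.5062 2.0283 -0.4454]
Step 4: x=[4.7785 8.0140 11.3290 14.7125] v=[-0.4693 -1.7000 2.3123 -0.4319]
Step 5: x=[4.6538 7.6772 11.7942 14.6508] v=[-0.6236 -1.6841 2.3260 -0.3086]
Step 6: x=[4.4965 7.3841 12.2090 14.6348] v=[-0.7866 -1.4654 2.0739 -0.0799]

Answer: 4.4965 7.3841 12.2090 14.6348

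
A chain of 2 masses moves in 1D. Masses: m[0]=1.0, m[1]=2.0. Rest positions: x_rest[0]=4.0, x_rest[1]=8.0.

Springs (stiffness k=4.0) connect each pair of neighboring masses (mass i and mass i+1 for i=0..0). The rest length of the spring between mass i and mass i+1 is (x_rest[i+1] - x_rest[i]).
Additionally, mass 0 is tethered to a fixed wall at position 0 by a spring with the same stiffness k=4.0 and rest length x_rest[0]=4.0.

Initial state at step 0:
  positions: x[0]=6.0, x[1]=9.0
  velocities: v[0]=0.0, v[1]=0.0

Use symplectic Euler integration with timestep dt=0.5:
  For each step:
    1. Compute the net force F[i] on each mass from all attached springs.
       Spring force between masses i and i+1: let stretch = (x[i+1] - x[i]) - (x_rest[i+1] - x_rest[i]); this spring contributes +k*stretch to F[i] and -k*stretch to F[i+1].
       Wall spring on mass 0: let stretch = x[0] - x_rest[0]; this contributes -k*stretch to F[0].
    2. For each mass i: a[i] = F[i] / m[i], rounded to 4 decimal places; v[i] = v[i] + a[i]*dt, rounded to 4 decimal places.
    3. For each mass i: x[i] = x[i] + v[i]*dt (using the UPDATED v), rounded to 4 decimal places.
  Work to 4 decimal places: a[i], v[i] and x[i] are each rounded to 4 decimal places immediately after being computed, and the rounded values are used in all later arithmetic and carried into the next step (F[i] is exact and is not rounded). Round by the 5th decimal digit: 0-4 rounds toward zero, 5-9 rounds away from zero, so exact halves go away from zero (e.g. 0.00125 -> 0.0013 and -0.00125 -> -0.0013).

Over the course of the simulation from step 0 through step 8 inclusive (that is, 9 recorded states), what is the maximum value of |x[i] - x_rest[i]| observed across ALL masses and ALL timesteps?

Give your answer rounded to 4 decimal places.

Step 0: x=[6.0000 9.0000] v=[0.0000 0.0000]
Step 1: x=[3.0000 9.5000] v=[-6.0000 1.0000]
Step 2: x=[3.5000 8.7500] v=[1.0000 -1.5000]
Step 3: x=[5.7500 7.3750] v=[4.5000 -2.7500]
Step 4: x=[3.8750 7.1875] v=[-3.7500 -0.3750]
Step 5: x=[1.4375 7.3438] v=[-4.8750 0.3125]
Step 6: x=[3.4688 6.5469] v=[4.0626 -1.5938]
Step 7: x=[5.1094 6.2110] v=[3.2812 -0.6719]
Step 8: x=[2.7422 7.3243] v=[-4.7344 2.2265]
Max displacement = 2.5625

Answer: 2.5625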